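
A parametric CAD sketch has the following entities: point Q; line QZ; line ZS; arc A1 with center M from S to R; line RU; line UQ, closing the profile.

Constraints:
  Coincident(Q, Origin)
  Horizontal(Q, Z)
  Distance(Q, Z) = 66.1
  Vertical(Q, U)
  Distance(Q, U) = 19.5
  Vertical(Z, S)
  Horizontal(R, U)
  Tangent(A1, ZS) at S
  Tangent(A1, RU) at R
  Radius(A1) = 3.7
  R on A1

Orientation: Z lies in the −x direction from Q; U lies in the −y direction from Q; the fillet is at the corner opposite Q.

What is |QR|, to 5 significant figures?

65.376

Q is at the origin; QZ is horizontal with |QZ| = 66.1 and Z on the −x side, so Z = (-66.100, 0.0000). Q and U share the same x with |QU| = 19.5 and U on the −y side, so U = (0.0000, -19.500). The virtual corner opposite Q is at (-66.100, -19.500). A1 meets ZS tangentially, so MS is at right angles to ZS and tangency of A1 to RU means the radius MR is perpendicular to RU, with radius 3.7, so the center M sits 3.7 in from both sides at M = (-62.400, -15.800). That places the tangent points at S = (-66.100, -15.800) on ZS and R = (-62.400, -19.500) on RU. Then |QR| = |R − Q| = 65.376.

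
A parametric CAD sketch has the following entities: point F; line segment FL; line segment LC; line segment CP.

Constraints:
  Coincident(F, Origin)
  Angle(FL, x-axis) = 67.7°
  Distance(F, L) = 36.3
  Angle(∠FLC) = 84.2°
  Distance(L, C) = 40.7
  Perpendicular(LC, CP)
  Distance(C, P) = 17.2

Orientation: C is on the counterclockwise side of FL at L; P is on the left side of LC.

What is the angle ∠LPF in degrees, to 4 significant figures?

49.97°

∠FLC = 84.2°, so LC runs at 67.7° + (180° − 84.2°) = 163.5° from the x-axis; with |LC| = 40.7, C = L + 40.7·(cos 163.5°, sin 163.5°) = (-25.25, 45.14). The perpendicularity gives CP at right angles to LC; with |CP| = 17.2 on the left of LC, P = C + 17.2·(-0.2840, -0.9588) = (-30.13, 28.65). Then cos ∠LPF = PL·PF / (|PL||PF|), giving 49.97°.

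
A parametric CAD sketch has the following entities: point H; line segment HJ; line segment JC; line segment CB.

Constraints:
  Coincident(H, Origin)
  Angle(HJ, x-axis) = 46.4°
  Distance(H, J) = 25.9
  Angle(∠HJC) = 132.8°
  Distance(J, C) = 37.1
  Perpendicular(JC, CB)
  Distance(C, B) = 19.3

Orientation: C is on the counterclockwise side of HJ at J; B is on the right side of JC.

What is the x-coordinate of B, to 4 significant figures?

34.79

∠HJC = 132.8°, so JC runs at 46.4° + (180° − 132.8°) = 93.60° from the x-axis; with |JC| = 37.1, C = J + 37.1·(cos 93.60°, sin 93.60°) = (15.53, 55.78). JC is perpendicular to CB; with |CB| = 19.3 on the right of JC, B = C + 19.3·(0.9980, 0.06279) = (34.79, 56.99). So B.x = 34.79.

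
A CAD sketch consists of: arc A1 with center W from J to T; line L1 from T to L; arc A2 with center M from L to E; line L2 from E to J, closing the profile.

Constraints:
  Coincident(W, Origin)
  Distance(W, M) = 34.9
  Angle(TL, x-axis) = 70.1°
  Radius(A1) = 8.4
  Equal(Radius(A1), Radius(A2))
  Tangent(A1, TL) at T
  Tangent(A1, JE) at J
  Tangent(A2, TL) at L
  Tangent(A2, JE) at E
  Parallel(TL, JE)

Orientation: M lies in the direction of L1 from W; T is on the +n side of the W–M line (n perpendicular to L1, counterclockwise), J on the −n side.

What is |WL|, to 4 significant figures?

35.90

The slot axis is L1's direction at 70.1°, so u = (cos 70.1°, sin 70.1°) = (0.3404, 0.9403) and n = (−sin 70.1°, cos 70.1°) = (-0.9403, 0.3404). W is at the origin and M lies 34.9 along u from W, so M = 34.9·u = (11.88, 32.82). Tangency of A1 to both parallel lines with radius 8.4 puts T and J at W ± 8.4·n: T = (-7.898, 2.859), J = (7.898, -2.859). Equal radii place L and E the same way about M: L = M + 8.4·n = (3.981, 35.68), E = M − 8.4·n = (19.78, 29.96). Then |WL| = |L − W| = 35.90.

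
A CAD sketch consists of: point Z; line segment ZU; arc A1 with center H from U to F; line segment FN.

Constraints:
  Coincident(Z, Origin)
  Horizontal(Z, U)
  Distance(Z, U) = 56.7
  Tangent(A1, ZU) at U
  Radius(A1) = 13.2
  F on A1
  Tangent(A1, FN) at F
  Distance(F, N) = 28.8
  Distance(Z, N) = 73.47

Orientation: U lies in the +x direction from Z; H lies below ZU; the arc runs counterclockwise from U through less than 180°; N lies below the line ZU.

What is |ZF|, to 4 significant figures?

48.92

Checks: |HF| = 13.20 ✓; ∠(HF, FN) = 90.00° ✓; |FN| = 28.80 ✓; |ZN| = 73.47 ✓.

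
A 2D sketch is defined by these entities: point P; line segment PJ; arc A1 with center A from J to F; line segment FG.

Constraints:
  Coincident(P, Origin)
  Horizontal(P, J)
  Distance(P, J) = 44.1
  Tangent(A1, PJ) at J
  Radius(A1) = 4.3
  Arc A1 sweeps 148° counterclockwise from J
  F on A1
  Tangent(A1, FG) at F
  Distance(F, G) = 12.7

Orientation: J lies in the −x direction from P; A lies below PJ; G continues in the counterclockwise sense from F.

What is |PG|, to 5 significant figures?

38.514

On A1, J sits at bearing 90° from A; a 148° counterclockwise sweep puts F at bearing 238°, so F = A + 4.3·(cos 238°, sin 238°) = (-46.379, -7.9466). Tangency of A1 to FG means the radius AF is perpendicular to FG, so FG runs along (−sin 238°, cos 238°); with |FG| = 12.7, G = (-35.608, -14.677). Then |PG| = |G − P| = 38.514.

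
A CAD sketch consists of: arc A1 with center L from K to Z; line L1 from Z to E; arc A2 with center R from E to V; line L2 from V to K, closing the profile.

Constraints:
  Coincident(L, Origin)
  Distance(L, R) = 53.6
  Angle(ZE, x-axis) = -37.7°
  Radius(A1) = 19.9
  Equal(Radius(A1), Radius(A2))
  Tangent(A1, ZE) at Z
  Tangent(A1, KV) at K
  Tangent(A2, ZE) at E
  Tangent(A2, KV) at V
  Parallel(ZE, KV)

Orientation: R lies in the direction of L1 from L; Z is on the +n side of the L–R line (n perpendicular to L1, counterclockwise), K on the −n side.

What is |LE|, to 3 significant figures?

57.2

Tangency of A1 to both parallel lines with radius 19.9 puts Z and K at L ± 19.9·n: Z = (12.2, 15.7), K = (-12.2, -15.7). Equal radii place E and V the same way about R: E = R + 19.9·n = (54.6, -17.0), V = R − 19.9·n = (30.2, -48.5). Then |LE| = |E − L| = 57.2.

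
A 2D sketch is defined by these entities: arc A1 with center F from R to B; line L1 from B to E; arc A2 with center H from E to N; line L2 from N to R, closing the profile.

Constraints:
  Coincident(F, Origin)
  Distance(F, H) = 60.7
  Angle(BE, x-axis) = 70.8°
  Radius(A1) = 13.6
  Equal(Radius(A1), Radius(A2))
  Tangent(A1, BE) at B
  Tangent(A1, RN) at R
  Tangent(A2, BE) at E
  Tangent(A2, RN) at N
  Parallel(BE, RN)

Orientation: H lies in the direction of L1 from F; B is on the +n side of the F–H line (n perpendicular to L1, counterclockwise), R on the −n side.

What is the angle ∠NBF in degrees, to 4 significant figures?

65.86°

The slot axis is L1's direction at 70.8°, so u = (cos 70.8°, sin 70.8°) = (0.3289, 0.9444) and n = (−sin 70.8°, cos 70.8°) = (-0.9444, 0.3289). F is at the origin and H lies 60.7 along u from F, so H = 60.7·u = (19.96, 57.32). Tangency of A1 to both parallel lines with radius 13.6 puts B and R at F ± 13.6·n: B = (-12.84, 4.473), R = (12.84, -4.473). Equal radii place E and N the same way about H: E = H + 13.6·n = (7.119, 61.80), N = H − 13.6·n = (32.81, 52.85). Then cos ∠NBF = BN·BF / (|BN||BF|), giving 65.86°.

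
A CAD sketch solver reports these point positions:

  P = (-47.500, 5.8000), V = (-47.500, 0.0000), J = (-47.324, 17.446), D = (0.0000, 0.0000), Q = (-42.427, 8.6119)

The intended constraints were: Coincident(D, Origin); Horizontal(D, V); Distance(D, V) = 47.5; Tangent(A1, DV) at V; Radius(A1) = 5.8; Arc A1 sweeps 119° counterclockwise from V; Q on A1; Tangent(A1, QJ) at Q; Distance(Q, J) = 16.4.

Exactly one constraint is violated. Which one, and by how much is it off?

Distance(Q, J) = 16.4 — off by 6.30.

D = (0.00, 0.00) ✓; D.y = 0.00, V.y = 0.00 ✓; |DV| = 47.50 ✓; ∠(PV, VD) = 90.00° ✓; |PV| = 5.800 ✓; bearing(P→Q) − bearing(P→V) = 119.0° ✓; |PQ| = 5.800 ✓; ∠(PQ, QJ) = 90.00° ✓; |QJ| = 10.10 ✗.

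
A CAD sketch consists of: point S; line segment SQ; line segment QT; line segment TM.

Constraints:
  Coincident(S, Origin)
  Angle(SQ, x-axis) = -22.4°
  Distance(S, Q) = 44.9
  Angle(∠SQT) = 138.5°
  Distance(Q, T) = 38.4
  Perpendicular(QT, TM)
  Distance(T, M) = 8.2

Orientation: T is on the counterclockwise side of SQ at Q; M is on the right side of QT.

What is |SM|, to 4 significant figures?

81.41

S is at the origin; SQ runs at -22.4° with length 44.9, so Q = 44.9·(cos -22.4°, sin -22.4°) = (41.51, -17.11). ∠SQT = 138.5°, so QT runs at -22.4° + (180° − 138.5°) = 19.10° from the x-axis; with |QT| = 38.4, T = Q + 38.4·(cos 19.10°, sin 19.10°) = (77.80, -4.545). QT is perpendicular to TM; with |TM| = 8.2 on the right of QT, M = T + 8.2·(0.3272, -0.9449) = (80.48, -12.29). Then |SM| = |M − S| = 81.41.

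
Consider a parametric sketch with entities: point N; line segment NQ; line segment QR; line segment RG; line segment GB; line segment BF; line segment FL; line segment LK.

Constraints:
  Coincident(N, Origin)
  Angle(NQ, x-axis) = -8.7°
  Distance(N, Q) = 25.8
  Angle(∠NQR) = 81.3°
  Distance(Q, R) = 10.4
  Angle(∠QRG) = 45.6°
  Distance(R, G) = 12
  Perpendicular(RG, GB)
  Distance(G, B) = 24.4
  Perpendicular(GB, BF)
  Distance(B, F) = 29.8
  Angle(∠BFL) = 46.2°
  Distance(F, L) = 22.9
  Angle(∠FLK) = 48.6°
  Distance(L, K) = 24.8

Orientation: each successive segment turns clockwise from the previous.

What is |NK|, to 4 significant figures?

51.08

∠BFL = 46.2° gives FL at 164.4° from the x-axis; with |FL| = 22.9, L = (30.25, -11.83). ∠FLK = 48.6° gives LK at 33.00° from the x-axis; with |LK| = 24.8, K = (51.05, 1.682). Then |NK| = |K − N| = 51.08.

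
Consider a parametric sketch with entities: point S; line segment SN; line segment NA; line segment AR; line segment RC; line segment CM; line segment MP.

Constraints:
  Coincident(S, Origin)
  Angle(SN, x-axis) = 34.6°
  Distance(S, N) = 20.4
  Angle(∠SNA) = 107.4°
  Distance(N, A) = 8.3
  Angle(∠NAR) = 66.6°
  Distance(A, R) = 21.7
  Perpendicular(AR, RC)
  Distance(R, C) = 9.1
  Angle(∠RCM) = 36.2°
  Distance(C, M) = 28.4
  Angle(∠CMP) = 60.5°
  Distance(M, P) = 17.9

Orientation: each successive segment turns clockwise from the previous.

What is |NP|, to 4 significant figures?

30.50

S is at the origin; SN runs at 34.6° with length 20.4, so N = (16.79, 11.58). ∠SNA = 107.4° gives NA at -38.00° from the x-axis; with |NA| = 8.3, A = (23.33, 6.474). ∠NAR = 66.6° gives AR at -151.4° from the x-axis; with |AR| = 21.7, R = (4.280, -3.914). AR is perpendicular to RC, so RC runs at 118.6°; with |RC| = 9.1, C = (-0.07586, 4.076). ∠RCM = 36.2° gives CM at -25.20° from the x-axis; with |CM| = 28.4, M = (25.62, -8.016). ∠CMP = 60.5° gives MP at -144.7° from the x-axis; with |MP| = 17.9, P = (11.01, -18.36). Then |NP| = |P − N| = 30.50.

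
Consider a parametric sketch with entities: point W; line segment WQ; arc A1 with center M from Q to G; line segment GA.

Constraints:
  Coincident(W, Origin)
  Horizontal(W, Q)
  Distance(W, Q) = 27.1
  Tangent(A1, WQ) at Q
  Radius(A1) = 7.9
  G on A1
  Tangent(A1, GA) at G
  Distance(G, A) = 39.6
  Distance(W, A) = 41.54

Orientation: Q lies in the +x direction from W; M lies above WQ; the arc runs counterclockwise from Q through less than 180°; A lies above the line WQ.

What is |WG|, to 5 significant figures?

35.334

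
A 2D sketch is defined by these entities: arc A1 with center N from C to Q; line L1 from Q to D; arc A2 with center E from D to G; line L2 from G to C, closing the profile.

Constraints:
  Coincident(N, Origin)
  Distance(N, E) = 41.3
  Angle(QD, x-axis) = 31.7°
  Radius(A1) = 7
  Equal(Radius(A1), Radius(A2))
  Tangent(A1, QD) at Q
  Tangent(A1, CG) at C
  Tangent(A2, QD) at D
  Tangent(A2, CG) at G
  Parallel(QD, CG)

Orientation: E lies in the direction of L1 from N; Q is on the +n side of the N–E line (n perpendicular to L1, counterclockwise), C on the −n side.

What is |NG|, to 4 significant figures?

41.89

The slot axis is L1's direction at 31.7°, so u = (cos 31.7°, sin 31.7°) = (0.8508, 0.5255) and n = (−sin 31.7°, cos 31.7°) = (-0.5255, 0.8508). N is at the origin and E lies 41.3 along u from N, so E = 41.3·u = (35.14, 21.70). Tangency of A1 to both parallel lines with radius 7.0 puts Q and C at N ± 7.0·n: Q = (-3.678, 5.956), C = (3.678, -5.956). Equal radii place D and G the same way about E: D = E + 7.0·n = (31.46, 27.66), G = E − 7.0·n = (38.82, 15.75). Then |NG| = |G − N| = 41.89.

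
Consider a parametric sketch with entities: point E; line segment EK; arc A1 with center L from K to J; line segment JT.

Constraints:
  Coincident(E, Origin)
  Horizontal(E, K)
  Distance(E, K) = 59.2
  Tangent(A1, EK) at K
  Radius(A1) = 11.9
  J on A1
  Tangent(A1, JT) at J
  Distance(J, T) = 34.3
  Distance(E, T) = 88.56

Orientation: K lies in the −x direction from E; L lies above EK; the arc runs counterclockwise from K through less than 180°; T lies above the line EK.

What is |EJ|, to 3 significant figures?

55.4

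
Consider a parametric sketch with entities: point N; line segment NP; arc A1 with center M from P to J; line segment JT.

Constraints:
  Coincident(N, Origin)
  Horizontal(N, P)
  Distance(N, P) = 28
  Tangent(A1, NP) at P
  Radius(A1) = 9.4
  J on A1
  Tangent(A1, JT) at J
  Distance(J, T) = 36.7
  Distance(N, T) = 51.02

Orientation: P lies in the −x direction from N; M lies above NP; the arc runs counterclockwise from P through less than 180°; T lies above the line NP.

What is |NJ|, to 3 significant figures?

21.1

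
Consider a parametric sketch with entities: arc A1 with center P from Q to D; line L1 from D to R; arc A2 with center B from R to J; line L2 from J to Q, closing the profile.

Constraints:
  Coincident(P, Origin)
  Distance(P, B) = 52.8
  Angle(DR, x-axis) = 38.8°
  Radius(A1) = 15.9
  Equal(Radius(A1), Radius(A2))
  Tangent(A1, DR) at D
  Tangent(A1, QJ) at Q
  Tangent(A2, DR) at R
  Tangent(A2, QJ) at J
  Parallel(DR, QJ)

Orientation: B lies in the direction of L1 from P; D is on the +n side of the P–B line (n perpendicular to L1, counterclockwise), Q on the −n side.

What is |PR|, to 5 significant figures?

55.142

Tangency of A1 to both parallel lines with radius 15.9 puts D and Q at P ± 15.9·n: D = (-9.9630, 12.391), Q = (9.9630, -12.391). Equal radii place R and J the same way about B: R = B + 15.9·n = (31.186, 45.476), J = B − 15.9·n = (51.112, 20.693). Then |PR| = |R − P| = 55.142.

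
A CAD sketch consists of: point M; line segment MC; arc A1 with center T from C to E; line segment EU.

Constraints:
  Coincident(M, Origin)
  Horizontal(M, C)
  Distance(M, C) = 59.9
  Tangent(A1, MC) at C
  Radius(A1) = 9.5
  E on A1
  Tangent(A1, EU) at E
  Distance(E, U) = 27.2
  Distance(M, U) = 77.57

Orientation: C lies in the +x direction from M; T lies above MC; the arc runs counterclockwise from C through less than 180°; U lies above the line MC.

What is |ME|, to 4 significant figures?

70.10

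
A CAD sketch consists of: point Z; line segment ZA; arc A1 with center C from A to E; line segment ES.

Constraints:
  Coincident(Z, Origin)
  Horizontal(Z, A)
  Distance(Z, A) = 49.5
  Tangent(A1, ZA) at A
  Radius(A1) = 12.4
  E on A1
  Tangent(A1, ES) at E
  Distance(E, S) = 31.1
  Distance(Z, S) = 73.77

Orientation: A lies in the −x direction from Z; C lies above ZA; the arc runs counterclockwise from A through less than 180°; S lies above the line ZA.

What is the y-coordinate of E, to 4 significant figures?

20.01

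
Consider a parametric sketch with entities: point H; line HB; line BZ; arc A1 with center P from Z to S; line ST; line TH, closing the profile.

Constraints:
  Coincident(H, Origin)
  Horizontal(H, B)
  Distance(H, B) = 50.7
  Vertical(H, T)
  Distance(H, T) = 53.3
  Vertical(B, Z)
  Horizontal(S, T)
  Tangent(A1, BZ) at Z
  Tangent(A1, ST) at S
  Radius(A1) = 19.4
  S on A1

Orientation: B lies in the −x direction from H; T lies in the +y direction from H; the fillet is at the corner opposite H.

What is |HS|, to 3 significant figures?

61.8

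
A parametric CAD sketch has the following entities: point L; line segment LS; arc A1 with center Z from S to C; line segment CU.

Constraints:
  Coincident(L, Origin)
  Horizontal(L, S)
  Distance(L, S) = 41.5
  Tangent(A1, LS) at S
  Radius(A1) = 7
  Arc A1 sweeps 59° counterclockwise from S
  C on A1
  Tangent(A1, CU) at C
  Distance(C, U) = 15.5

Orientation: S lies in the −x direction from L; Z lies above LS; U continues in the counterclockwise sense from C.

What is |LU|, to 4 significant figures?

32.18

On A1, S sits at bearing -90° from Z; a 59° counterclockwise sweep puts C at bearing -31°, so C = Z + 7.0·(cos -31°, sin -31°) = (-35.50, 3.395). The tangent condition forces ZC to be normal to CU, so CU runs along (−sin -31°, cos -31°); with |CU| = 15.5, U = (-27.52, 16.68). Then |LU| = |U − L| = 32.18.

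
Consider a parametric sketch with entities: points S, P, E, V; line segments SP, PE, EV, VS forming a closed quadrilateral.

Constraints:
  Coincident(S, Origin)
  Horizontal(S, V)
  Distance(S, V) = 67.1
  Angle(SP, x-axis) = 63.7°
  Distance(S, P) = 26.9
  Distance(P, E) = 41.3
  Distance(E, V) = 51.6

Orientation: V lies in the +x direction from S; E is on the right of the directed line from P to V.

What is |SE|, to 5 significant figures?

24.751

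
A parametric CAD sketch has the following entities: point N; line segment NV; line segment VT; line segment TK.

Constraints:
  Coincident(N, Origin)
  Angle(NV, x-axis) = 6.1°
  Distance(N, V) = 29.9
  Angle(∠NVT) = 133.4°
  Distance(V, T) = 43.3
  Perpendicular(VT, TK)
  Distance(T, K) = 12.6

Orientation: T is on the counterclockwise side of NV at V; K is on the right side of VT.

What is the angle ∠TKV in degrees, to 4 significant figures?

73.78°

N is at the origin; NV runs at 6.1° with length 29.9, so V = 29.9·(cos 6.1°, sin 6.1°) = (29.73, 3.177). ∠NVT = 133.4°, so VT runs at 6.1° + (180° − 133.4°) = 52.70° from the x-axis; with |VT| = 43.3, T = V + 43.3·(cos 52.70°, sin 52.70°) = (55.97, 37.62). VT is perpendicular to TK; with |TK| = 12.6 on the right of VT, K = T + 12.6·(0.7955, -0.6060) = (65.99, 29.99). Then cos ∠TKV = KT·KV / (|KT||KV|), giving 73.78°.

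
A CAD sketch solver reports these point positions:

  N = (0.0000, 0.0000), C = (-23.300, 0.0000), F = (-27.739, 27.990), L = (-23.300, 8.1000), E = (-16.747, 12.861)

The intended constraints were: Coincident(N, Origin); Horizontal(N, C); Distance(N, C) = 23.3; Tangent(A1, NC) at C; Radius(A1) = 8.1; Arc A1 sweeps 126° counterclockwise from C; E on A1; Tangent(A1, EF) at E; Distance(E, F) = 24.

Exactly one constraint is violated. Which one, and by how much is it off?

Distance(E, F) = 24 — off by 5.30.

N = (0.00, 0.00) ✓; N.y = 0.00, C.y = 0.00 ✓; |NC| = 23.30 ✓; ∠(LC, CN) = 90.00° ✓; |LC| = 8.100 ✓; bearing(L→E) − bearing(L→C) = 126.0° ✓; |LE| = 8.100 ✓; ∠(LE, EF) = 90.00° ✓; |EF| = 18.70 ✗.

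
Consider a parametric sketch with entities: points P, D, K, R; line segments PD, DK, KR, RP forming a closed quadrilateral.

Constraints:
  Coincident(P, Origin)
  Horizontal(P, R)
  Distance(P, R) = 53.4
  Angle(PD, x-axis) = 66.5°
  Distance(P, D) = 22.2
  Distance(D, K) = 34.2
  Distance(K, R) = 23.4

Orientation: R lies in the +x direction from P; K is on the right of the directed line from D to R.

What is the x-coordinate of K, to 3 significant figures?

30.8

P is at the origin; P and R share the same y with |PR| = 53.4 and R in +x, so R = (53.4, 0). PD runs at 66.5° with |PD| = 22.2, so D = (8.85, 20.4). K is determined by |DK| = 34.2 and |KR| = 23.4 together: it lies at the intersection of circle(D, 34.2) and circle(R, 23.4). With |DR| = 49.0, the foot of the radical line on DR is 30.8 from D and the perpendicular offset is √(34.2² − 30.8²) = 14.8. Taking the right-of-DR solution: K = (30.8, -5.91).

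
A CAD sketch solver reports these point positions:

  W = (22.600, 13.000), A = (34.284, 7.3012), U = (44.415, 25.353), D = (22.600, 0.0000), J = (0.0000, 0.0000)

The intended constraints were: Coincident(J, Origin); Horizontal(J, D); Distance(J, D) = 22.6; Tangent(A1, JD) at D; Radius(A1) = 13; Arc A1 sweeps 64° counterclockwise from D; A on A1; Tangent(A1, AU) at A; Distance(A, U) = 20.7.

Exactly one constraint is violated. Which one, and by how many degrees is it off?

Tangent(A1, AU) at A — off by 3.30°.

J = (0.00, 0.00) ✓; J.y = 0.00, D.y = 0.00 ✓; |JD| = 22.60 ✓; ∠(WD, DJ) = 90.00° ✓; |WD| = 13.00 ✓; bearing(W→A) − bearing(W→D) = 64.00° ✓; |WA| = 13.00 ✓; ∠(WA, AU) = 93.30° ✗; |AU| = 20.70 ✓.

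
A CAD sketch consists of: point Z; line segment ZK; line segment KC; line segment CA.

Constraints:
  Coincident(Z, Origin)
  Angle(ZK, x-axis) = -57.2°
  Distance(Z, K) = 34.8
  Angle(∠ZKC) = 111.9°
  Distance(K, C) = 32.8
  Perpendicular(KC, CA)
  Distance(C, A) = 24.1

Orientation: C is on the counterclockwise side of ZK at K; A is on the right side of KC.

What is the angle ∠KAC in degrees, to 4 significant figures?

53.69°

Z is at the origin; ZK runs at -57.2° with length 34.8, so K = 34.8·(cos -57.2°, sin -57.2°) = (18.85, -29.25). ∠ZKC = 111.9°, so KC runs at -57.2° + (180° − 111.9°) = 10.90° from the x-axis; with |KC| = 32.8, C = K + 32.8·(cos 10.90°, sin 10.90°) = (51.06, -23.05). KC ⟂ CA; with |CA| = 24.1 on the right of KC, A = C + 24.1·(0.1891, -0.9820) = (55.62, -46.71). Then cos ∠KAC = AK·AC / (|AK||AC|), giving 53.69°.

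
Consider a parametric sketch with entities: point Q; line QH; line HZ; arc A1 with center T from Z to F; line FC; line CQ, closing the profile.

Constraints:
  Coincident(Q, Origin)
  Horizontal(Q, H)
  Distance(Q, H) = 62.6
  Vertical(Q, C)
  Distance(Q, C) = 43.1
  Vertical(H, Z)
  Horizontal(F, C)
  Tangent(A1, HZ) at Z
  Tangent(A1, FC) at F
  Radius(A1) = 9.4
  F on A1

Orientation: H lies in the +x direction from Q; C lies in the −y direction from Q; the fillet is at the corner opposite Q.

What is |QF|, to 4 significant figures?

68.47

Q is at the origin; Q and H share the same y with |QH| = 62.6 and H on the +x side, so H = (62.60, 0.000). Q and C share the same x with |QC| = 43.1 and C on the −y side, so C = (0.000, -43.10). The virtual corner opposite Q is at (62.60, -43.10). A1 meets HZ tangentially, so TZ is at right angles to HZ and since A1 is tangent to FC there, TF ⟂ FC, with radius 9.4, so the center T sits 9.4 in from both sides at T = (53.20, -33.70). That places the tangent points at Z = (62.60, -33.70) on HZ and F = (53.20, -43.10) on FC. Then |QF| = |F − Q| = 68.47.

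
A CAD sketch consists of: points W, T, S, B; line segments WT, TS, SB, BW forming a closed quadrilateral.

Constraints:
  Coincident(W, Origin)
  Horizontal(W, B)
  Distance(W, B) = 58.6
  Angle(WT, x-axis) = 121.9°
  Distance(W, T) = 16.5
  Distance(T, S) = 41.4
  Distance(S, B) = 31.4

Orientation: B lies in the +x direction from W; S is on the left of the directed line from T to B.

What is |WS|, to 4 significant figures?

36.94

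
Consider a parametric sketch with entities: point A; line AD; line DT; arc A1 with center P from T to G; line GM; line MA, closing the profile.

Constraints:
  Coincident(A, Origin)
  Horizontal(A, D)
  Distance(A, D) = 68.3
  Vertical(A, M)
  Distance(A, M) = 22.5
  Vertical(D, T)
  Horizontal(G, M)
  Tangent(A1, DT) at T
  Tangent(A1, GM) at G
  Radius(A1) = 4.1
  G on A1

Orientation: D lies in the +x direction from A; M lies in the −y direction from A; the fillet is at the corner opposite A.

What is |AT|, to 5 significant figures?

70.735

The virtual corner opposite A is at (68.300, -22.500). A1 meets DT tangentially, so PT is at right angles to DT and the tangent condition forces PG to be normal to GM, with radius 4.1, so the center P sits 4.1 in from both sides at P = (64.200, -18.400). That places the tangent points at T = (68.300, -18.400) on DT and G = (64.200, -22.500) on GM. Then |AT| = |T − A| = 70.735.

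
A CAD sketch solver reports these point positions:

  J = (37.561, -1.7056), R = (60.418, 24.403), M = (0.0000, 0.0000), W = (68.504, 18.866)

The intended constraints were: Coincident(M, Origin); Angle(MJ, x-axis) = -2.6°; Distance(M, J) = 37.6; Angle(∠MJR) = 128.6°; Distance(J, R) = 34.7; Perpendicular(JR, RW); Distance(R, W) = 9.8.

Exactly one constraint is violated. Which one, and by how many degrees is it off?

Perpendicular(JR, RW) — off by 6.80°.

M = (0.00, 0.00) ✓; MJ at -2.600° ✓; |MJ| = 37.60 ✓; ∠MJR = 128.6° ✓; |JR| = 34.70 ✓; ∠(JR, RW) = 83.20° ✗; |RW| = 9.800 ✓.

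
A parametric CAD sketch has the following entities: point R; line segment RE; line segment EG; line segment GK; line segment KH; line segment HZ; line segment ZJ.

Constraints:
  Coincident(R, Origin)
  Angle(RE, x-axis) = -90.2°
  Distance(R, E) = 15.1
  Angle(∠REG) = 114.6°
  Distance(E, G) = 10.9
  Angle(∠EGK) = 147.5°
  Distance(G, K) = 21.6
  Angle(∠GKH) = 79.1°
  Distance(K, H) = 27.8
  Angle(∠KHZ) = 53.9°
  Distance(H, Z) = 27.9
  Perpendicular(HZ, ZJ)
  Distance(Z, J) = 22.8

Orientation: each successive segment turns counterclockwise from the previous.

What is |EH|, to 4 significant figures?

33.34

R is at the origin; RE runs at -90.2° with length 15.1, so E = (-0.05271, -15.10). ∠REG = 114.6° gives EG at -24.80° from the x-axis; with |EG| = 10.9, G = (9.842, -19.67). ∠EGK = 147.5° gives GK at 7.700° from the x-axis; with |GK| = 21.6, K = (31.25, -16.78). ∠GKH = 79.1° gives KH at 108.6° from the x-axis; with |KH| = 27.8, H = (22.38, 9.570). Then |EH| = |H − E| = 33.34.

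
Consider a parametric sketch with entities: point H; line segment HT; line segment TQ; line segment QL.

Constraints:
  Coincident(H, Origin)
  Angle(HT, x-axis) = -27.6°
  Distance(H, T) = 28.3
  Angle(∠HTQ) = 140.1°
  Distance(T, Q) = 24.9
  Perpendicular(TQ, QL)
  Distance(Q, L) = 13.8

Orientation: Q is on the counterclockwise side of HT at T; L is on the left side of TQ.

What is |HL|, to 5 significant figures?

46.814

H is at the origin; HT runs at -27.6° with length 28.3, so T = 28.3·(cos -27.6°, sin -27.6°) = (25.080, -13.111). ∠HTQ = 140.1°, so TQ runs at -27.6° + (180° − 140.1°) = 12.300° from the x-axis; with |TQ| = 24.9, Q = T + 24.9·(cos 12.300°, sin 12.300°) = (49.408, -7.8068). TQ ⟂ QL; with |QL| = 13.8 on the left of TQ, L = Q + 13.8·(-0.21303, 0.97705) = (46.468, 5.6764). Then |HL| = |L − H| = 46.814.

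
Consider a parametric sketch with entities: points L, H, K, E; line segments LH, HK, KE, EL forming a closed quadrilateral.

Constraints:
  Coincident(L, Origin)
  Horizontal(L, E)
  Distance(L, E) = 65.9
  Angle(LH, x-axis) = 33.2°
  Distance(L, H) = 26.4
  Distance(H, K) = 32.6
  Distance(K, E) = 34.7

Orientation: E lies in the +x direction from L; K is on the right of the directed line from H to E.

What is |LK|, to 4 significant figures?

38.18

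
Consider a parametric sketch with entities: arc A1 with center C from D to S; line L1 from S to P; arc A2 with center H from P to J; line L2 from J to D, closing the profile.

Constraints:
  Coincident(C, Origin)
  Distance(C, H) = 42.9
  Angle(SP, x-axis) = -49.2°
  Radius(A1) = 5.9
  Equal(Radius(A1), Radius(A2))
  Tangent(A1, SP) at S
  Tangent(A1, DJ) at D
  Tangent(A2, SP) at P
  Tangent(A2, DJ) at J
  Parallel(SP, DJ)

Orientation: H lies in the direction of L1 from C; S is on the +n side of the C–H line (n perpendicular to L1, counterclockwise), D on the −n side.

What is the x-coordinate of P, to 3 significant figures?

32.5

The slot axis is L1's direction at -49.2°, so u = (cos -49.2°, sin -49.2°) = (0.653, -0.757) and n = (−sin -49.2°, cos -49.2°) = (0.757, 0.653). C is at the origin and H lies 42.9 along u from C, so H = 42.9·u = (28.0, -32.5). Tangency of A1 to both parallel lines with radius 5.9 puts S and D at C ± 5.9·n: S = (4.47, 3.86), D = (-4.47, -3.86). Equal radii place P and J the same way about H: P = H + 5.9·n = (32.5, -28.6), J = H − 5.9·n = (23.6, -36.3). So P.x = 32.5.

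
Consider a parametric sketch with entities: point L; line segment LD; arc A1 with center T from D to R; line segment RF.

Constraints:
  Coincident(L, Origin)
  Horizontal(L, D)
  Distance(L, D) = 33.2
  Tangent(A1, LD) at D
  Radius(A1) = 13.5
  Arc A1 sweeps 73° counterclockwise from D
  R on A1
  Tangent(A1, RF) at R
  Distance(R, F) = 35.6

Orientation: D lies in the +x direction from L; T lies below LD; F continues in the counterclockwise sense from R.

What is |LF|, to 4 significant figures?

44.70

On A1, D sits at bearing 90° from T; a 73° counterclockwise sweep puts R at bearing 163°, so R = T + 13.5·(cos 163°, sin 163°) = (20.29, -9.553). Since A1 is tangent to RF there, TR ⟂ RF, so RF runs along (−sin 163°, cos 163°); with |RF| = 35.6, F = (9.881, -43.60). Then |LF| = |F − L| = 44.70.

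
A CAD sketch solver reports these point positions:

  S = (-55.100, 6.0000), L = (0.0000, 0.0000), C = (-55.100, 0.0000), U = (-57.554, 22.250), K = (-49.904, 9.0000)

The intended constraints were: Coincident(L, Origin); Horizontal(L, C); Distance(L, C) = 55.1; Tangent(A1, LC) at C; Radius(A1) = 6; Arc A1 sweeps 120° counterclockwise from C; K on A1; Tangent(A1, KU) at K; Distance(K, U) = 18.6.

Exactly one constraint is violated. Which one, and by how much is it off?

Distance(K, U) = 18.6 — off by 3.30.

L = (0.00, 0.00) ✓; L.y = 0.00, C.y = 0.00 ✓; |LC| = 55.10 ✓; ∠(SC, CL) = 90.00° ✓; |SC| = 6.000 ✓; bearing(S→K) − bearing(S→C) = 120.0° ✓; |SK| = 6.000 ✓; ∠(SK, KU) = 90.00° ✓; |KU| = 15.30 ✗.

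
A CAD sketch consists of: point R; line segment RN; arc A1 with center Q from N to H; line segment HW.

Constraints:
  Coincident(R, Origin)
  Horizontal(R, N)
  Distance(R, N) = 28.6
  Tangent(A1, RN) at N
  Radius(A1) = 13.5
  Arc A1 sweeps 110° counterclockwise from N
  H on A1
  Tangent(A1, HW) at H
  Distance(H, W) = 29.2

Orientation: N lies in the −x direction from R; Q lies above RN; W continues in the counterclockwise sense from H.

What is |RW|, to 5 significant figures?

52.405

On A1, N sits at bearing -90° from Q; a 110° counterclockwise sweep puts H at bearing 20°, so H = Q + 13.5·(cos 20°, sin 20°) = (-15.914, 18.117). A1 meets HW tangentially, so QH is at right angles to HW, so HW runs along (−sin 20°, cos 20°); with |HW| = 29.2, W = (-25.901, 45.556). Then |RW| = |W − R| = 52.405.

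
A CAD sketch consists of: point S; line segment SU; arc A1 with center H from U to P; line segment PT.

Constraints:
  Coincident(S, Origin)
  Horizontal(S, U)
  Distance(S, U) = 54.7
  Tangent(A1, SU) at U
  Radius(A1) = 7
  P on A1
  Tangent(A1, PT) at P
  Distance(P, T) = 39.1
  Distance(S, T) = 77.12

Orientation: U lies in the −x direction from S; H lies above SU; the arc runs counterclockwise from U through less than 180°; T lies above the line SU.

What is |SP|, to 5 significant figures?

49.063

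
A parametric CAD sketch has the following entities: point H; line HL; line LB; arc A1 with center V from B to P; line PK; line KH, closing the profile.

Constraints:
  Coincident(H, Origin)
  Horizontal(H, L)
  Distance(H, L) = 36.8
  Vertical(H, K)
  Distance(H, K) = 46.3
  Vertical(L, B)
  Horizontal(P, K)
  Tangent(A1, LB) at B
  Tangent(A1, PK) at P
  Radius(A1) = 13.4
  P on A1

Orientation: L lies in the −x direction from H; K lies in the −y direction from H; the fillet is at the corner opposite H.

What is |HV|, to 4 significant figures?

40.37

H is at the origin; H and L share the same y with |HL| = 36.8 and L on the −x side, so L = (-36.80, 0.000). HK is vertical with |HK| = 46.3 and K on the −y side, so K = (0.000, -46.30). The virtual corner opposite H is at (-36.80, -46.30). Tangency of A1 to LB means the radius VB is perpendicular to LB and since A1 is tangent to PK there, VP ⟂ PK, with radius 13.4, so the center V sits 13.4 in from both sides at V = (-23.40, -32.90). Then |HV| = |V − H| = 40.37.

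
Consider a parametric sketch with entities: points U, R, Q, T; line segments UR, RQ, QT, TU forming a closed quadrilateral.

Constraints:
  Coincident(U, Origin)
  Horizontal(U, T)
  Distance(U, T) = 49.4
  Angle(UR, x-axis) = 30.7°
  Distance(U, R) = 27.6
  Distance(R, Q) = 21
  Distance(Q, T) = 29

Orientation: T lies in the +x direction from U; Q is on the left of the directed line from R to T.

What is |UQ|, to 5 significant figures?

48.463

U is at the origin; U and T share the same y with |UT| = 49.4 and T in +x, so T = (49.4, 0). UR runs at 30.7° with |UR| = 27.6, so R = (23.732, 14.091). Q is determined by |RQ| = 21.0 and |QT| = 29.0 together: it lies at the intersection of circle(R, 21.0) and circle(T, 29.0). With |RT| = 29.281, the foot of the radical line on RT is 7.8105 from R and the perpendicular offset is √(21.0² − 7.8105²) = 19.493. Taking the left-of-RT solution: Q = (39.959, 27.420).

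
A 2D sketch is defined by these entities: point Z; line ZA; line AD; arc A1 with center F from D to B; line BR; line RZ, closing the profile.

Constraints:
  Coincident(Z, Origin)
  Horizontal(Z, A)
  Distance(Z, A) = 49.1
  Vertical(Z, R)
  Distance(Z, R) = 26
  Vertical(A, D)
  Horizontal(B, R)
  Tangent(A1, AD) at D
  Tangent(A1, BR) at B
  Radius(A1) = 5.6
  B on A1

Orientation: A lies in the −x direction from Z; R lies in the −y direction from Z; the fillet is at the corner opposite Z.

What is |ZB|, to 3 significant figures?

50.7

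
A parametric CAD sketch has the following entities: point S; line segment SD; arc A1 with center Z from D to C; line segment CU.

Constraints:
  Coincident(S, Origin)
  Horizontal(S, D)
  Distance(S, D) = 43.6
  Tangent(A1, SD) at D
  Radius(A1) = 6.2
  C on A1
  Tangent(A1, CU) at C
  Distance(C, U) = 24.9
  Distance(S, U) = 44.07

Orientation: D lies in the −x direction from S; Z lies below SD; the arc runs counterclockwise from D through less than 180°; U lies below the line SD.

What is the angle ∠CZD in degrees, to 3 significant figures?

129°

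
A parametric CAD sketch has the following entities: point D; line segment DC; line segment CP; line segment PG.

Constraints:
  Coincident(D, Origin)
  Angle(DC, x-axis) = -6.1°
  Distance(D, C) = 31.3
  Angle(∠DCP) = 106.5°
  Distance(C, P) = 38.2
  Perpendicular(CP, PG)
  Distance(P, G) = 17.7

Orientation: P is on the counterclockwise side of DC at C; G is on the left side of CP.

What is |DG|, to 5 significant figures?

48.672

D is at the origin; DC runs at -6.1° with length 31.3, so C = 31.3·(cos -6.1°, sin -6.1°) = (31.123, -3.3261). ∠DCP = 106.5°, so CP runs at -6.1° + (180° − 106.5°) = 67.400° from the x-axis; with |CP| = 38.2, P = C + 38.2·(cos 67.400°, sin 67.400°) = (45.803, 31.941). CP ⟂ PG; with |PG| = 17.7 on the left of CP, G = P + 17.7·(-0.92321, 0.38430) = (29.462, 38.743). Then |DG| = |G − D| = 48.672.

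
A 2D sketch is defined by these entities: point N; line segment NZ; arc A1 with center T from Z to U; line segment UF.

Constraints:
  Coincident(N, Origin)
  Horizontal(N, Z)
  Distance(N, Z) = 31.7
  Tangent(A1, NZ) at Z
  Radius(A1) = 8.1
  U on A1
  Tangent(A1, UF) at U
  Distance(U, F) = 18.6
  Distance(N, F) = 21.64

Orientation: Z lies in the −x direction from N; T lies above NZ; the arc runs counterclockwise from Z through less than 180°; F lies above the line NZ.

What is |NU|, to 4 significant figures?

25.71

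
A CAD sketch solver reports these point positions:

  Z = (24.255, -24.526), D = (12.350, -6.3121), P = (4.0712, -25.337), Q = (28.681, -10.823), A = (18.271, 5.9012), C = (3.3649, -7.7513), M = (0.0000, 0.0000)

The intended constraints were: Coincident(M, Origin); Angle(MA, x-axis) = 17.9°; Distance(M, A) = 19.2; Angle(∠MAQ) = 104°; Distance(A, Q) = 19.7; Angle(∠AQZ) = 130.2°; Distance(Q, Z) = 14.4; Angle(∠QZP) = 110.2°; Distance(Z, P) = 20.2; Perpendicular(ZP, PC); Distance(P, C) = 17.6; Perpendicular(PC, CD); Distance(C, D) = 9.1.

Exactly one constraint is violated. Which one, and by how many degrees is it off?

Perpendicular(PC, CD) — off by 6.80°.

M = (0.00, 0.00) ✓; MA at 17.90° ✓; |MA| = 19.20 ✓; ∠MAQ = 104.0° ✓; |AQ| = 19.70 ✓; ∠AQZ = 130.2° ✓; |QZ| = 14.40 ✓; ∠QZP = 110.2° ✓; |ZP| = 20.20 ✓; ∠(ZP, PC) = 90.00° ✓; |PC| = 17.60 ✓; ∠(PC, CD) = 83.20° ✗; |CD| = 9.100 ✓.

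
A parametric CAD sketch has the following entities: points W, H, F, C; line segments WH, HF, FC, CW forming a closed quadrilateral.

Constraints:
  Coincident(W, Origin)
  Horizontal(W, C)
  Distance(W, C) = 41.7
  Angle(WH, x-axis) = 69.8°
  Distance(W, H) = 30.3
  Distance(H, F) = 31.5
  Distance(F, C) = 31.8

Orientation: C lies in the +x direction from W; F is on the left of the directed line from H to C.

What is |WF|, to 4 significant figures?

52.51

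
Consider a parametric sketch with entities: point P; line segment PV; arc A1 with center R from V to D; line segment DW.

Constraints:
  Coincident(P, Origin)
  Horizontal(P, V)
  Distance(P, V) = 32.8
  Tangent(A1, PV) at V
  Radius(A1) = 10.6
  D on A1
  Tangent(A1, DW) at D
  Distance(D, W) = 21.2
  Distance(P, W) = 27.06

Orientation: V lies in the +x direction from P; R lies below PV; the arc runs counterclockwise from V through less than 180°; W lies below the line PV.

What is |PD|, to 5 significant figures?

24.200

P is at the origin; P and V share the same y with |PV| = 32.8 and V on the +x side, so V = (32.800, 0.0000). Since A1 is tangent to PV there, RV ⟂ PV, so R = V + (0, -10.6) = (32.800, -10.600). Since RD ⟂ DW (tangency), |RW| = √(10.6² + 21.2²) = 23.702 regardless of where D sits on A1. So W lies on both circle(P, 27.06) and circle(R, 23.702); the below-PV intersection is W = (13.050, -23.705). D is the foot of the tangent from W: D = (23.608, -5.3211).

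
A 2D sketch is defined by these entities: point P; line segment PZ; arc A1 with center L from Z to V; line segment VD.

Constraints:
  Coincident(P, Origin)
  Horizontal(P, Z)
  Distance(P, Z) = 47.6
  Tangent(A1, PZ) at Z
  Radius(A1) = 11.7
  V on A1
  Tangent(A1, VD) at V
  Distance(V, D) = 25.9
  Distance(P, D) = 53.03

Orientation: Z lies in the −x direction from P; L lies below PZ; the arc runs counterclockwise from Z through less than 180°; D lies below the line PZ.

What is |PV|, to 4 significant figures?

59.22

P is at the origin; PZ is horizontal with |PZ| = 47.6 and Z on the −x side, so Z = (-47.60, 0.000). Tangency of A1 to PZ means the radius LZ is perpendicular to PZ, so L = Z + (0, -11.7) = (-47.60, -11.70). Since LV ⟂ VD (tangency), |LD| = √(11.7² + 25.9²) = 28.42 regardless of where V sits on A1. So D lies on both circle(P, 53.03) and circle(L, 28.42); the below-PZ intersection is D = (-36.94, -38.05). V is the foot of the tangent from D: V = (-55.68, -20.16).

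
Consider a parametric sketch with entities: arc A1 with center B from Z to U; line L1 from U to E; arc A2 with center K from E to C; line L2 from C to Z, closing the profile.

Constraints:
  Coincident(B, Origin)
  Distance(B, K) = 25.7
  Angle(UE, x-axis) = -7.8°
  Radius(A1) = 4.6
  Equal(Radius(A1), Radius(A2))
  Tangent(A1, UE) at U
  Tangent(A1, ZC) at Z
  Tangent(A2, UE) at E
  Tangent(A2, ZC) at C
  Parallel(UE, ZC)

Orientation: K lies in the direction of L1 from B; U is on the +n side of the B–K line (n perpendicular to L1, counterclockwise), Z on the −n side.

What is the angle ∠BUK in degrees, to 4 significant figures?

79.85°

The slot axis is L1's direction at -7.8°, so u = (cos -7.8°, sin -7.8°) = (0.9907, -0.1357) and n = (−sin -7.8°, cos -7.8°) = (0.1357, 0.9907). B is at the origin and K lies 25.7 along u from B, so K = 25.7·u = (25.46, -3.488). Tangency of A1 to both parallel lines with radius 4.6 puts U and Z at B ± 4.6·n: U = (0.6243, 4.557), Z = (-0.6243, -4.557). Then cos ∠BUK = UB·UK / (|UB||UK|), giving 79.85°.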